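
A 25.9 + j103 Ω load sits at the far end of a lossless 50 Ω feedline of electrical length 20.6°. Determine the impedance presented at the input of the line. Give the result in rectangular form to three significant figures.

Z_in ≈ 333 + j253 Ω

tan(βl) = tan(20.6°) = 0.376
Z_in = Z_0·(Z_L + jZ_0·tanβl)/(Z_0 + jZ_L·tanβl)
     = 50·(25.9 + j122)/(11.3 + j9.74)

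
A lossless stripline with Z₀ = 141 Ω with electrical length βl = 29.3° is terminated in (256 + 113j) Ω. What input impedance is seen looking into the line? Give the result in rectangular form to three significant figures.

tan(βl) = tan(29.3°) = 0.561
Z_in = Z_0·(Z_L + jZ_0·tanβl)/(Z_0 + jZ_L·tanβl)
     = 141·(256 + j192)/(77.6 + j144)

Z_in ≈ 251 − j116 Ω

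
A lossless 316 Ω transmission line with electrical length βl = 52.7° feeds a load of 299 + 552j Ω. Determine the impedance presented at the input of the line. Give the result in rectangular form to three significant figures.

tan(βl) = tan(52.7°) = 1.31
Z_in = Z_0·(Z_L + jZ_0·tanβl)/(Z_0 + jZ_L·tanβl)
     = 316·(299 + j967)/(-409 + j392)

Z_in ≈ 253 − j504 Ω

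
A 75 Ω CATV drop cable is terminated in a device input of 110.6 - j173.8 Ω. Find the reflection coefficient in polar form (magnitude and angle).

Γ ≈ 0.698 ∠ -35.3°

Γ = (Z_L − Z_0)/(Z_L + Z_0) = (35.6 − j173.8)/(185.6 − j173.8)
|Γ| = 177/254 = 0.698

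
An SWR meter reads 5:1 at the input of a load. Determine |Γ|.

|Γ| = (S − 1)/(S + 1) = (5 − 1)/(5 + 1) = 4/6

|Γ| ≈ 0.667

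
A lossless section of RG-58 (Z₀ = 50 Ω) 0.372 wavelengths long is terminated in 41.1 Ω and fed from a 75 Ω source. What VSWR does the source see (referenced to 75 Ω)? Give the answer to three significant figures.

βl = 2π × 0.372 = 134°
tan(βl) = -1.04
Z_in = Z_0·(Z_L + jZ_0·tanβl)/(Z_0 + jZ_L·tanβl) = 49.4 − j9.74 Ω
Γ_s = (Z_in − Z_s)/(Z_in + Z_s) = (-25.6 − j9.74)/(124 − j9.74), |Γ_s| = 0.219
VSWR = (1 + |Γ_s|)/(1 − |Γ_s|)

VSWR ≈ 1.56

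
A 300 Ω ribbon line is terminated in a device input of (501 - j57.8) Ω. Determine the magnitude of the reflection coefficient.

Γ = (Z_L − Z_0)/(Z_L + Z_0) = (201 − j57.8)/(801 − j57.8)
|Γ| = 209/803

|Γ| ≈ 0.26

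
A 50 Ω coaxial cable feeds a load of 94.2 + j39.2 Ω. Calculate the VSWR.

VSWR ≈ 2.31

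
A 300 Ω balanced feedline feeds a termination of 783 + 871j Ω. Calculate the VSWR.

Γ = (Z_L − Z_0)/(Z_L + Z_0) = (483 + j871)/(1083 + j871)
|Γ| = 996/1390 = 0.717
VSWR = (1 + |Γ|)/(1 − |Γ|) = 1.72/0.283

VSWR ≈ 6.06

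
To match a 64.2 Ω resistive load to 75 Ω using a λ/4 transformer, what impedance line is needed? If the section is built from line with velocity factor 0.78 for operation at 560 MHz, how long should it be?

Z_qwt ≈ 69.4 Ω; length ≈ 10.4 cm

Z_qwt = √(Z_0·R_L) = √(75 × 64.2) = √4815
λ = 0.78·c/f = 0.418 m, so l = λ/4 = 0.104 m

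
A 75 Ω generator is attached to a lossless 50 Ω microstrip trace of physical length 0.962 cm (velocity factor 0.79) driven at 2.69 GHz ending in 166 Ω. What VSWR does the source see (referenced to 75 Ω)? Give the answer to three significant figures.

λ = v/f = 0.79·c / 2.69 GHz = 0.0881 m
βl = 2π·l/λ = 2π × 0.109 = 39.3°
tan(βl) = 0.819
Z_in = Z_0·(Z_L + jZ_0·tanβl)/(Z_0 + jZ_L·tanβl) = 33.1 − j48.9 Ω
Γ_s = (Z_in − Z_s)/(Z_in + Z_s) = (-41.9 − j48.9)/(108 − j48.9), |Γ_s| = 0.543
VSWR = (1 + |Γ_s|)/(1 − |Γ_s|)

VSWR ≈ 3.38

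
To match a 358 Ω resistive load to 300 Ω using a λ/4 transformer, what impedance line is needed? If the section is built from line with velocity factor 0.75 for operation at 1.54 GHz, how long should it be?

Z_qwt = √(Z_0·R_L) = √(300 × 358) = √107400
λ = 0.75·c/f = 0.146 m, so l = λ/4 = 0.0365 m

Z_qwt ≈ 328 Ω; length ≈ 3.65 cm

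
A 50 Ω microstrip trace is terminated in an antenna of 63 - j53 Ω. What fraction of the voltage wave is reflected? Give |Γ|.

|Γ| ≈ 0.437

Γ = (Z_L − Z_0)/(Z_L + Z_0) = (13 − j53)/(113 − j53)
|Γ| = 54.6/125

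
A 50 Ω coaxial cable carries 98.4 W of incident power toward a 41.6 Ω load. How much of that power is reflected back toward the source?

P_reflected ≈ 0.827 W

Γ = (41.6 − 50)/(41.6 + 50) = -0.0917
|Γ|² = 0.00841
P_refl = |Γ|²·P_inc = 0.827 W, P_del = (1 − |Γ|²)·P_inc = 97.6 W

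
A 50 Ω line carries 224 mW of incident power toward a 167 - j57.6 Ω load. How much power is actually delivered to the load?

P_delivered ≈ 148 mW

|Γ| = |(117 − j57.6)/(217 − j57.6)| = 0.581
|Γ|² = 0.337
P_refl = |Γ|²·P_inc = 75.6 mW, P_del = (1 − |Γ|²)·P_inc = 148 mW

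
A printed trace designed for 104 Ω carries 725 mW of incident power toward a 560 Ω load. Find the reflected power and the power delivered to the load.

Γ = (560 − 104)/(560 + 104) = 0.687
|Γ|² = 0.472
P_refl = |Γ|²·P_inc = 342 mW, P_del = (1 − |Γ|²)·P_inc = 383 mW

P_reflected ≈ 342 mW; P_delivered ≈ 383 mW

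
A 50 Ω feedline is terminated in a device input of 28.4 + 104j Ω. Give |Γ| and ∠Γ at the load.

Γ ≈ 0.816 ∠ 48.7°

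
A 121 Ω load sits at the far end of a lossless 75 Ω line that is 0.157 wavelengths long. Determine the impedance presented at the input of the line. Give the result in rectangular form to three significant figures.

βl = 2π × 0.157 = 56.5°
tan(βl) = tan(56.5°) = 1.51
Z_in = Z_0·(Z_L + jZ_0·tanβl)/(Z_0 + jZ_L·tanβl)
     = 75·(121 + j113)/(75 + j183)

Z_in ≈ 57.2 − j26.2 Ω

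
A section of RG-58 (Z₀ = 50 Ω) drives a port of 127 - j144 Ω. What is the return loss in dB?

RL ≈ 2.91 dB

Γ = (77 − j144)/(177 − j144), |Γ| = 0.716
RL = −20·log₁₀|Γ| = −20·log₁₀(0.716)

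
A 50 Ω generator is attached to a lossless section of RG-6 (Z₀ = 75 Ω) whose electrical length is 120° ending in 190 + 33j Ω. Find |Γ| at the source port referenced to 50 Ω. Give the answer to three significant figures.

|Γ| ≈ 0.378

tan(βl) = -1.73
Z_in = Z_0·(Z_L + jZ_0·tanβl)/(Z_0 + jZ_L·tanβl) = 34 + j29.7 Ω
Γ_s = (Z_in − Z_s)/(Z_in + Z_s) = (-16 + j29.7)/(84 + j29.7), |Γ_s| = 0.378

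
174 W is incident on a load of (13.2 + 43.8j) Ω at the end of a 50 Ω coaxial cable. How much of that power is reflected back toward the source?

P_reflected ≈ 96.3 W

|Γ| = |(-36.8 + j43.8)/(63.2 + j43.8)| = 0.744
|Γ|² = 0.554
P_refl = |Γ|²·P_inc = 96.3 W, P_del = (1 − |Γ|²)·P_inc = 77.7 W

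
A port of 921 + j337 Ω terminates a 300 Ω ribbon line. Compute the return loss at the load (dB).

Γ = (621 + j337)/(1221 + j337), |Γ| = 0.558
RL = −20·log₁₀|Γ| = −20·log₁₀(0.558)

RL ≈ 5.07 dB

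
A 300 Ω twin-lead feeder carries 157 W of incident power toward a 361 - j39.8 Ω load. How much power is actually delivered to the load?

|Γ| = |(61 − j39.8)/(661 − j39.8)| = 0.11
|Γ|² = 0.0121
P_refl = |Γ|²·P_inc = 1.9 W, P_del = (1 − |Γ|²)·P_inc = 155 W

P_delivered ≈ 155 W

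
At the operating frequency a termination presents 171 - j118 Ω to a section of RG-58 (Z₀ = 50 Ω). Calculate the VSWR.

VSWR ≈ 5.15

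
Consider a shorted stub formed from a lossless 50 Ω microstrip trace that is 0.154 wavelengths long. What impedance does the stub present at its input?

βl = 2π × 0.154 = 55.4°
tan(βl) = 1.45
For a shorted stub, Z_in = jZ_0·tan(βl)

Z_in ≈ +j72.6 Ω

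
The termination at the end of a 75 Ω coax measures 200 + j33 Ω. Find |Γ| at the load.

|Γ| ≈ 0.467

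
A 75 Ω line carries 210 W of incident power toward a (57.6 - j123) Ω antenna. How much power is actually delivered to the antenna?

|Γ| = |(-17.4 − j123)/(132.6 − j123)| = 0.687
|Γ|² = 0.472
P_refl = |Γ|²·P_inc = 99.1 W, P_del = (1 − |Γ|²)·P_inc = 111 W

P_delivered ≈ 111 W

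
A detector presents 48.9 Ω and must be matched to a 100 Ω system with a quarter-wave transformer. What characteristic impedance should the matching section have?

Z_qwt ≈ 69.9 Ω

Z_qwt = √(Z_0·R_L) = √(100 × 48.9) = √4890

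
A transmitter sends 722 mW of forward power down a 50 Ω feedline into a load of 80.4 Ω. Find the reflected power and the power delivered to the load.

P_reflected ≈ 39.2 mW; P_delivered ≈ 683 mW

Γ = (80.4 − 50)/(80.4 + 50) = 0.233
|Γ|² = 0.0543
P_refl = |Γ|²·P_inc = 39.2 mW, P_del = (1 − |Γ|²)·P_inc = 683 mW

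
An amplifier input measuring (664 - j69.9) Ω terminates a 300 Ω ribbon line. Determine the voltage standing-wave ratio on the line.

Γ = (Z_L − Z_0)/(Z_L + Z_0) = (364 − j69.9)/(964 − j69.9)
|Γ| = 371/967 = 0.383
VSWR = (1 + |Γ|)/(1 − |Γ|) = 1.38/0.617

VSWR ≈ 2.24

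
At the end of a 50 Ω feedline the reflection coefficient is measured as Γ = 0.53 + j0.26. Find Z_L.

Z_L ≈ 113 + j90.1 Ω

Z_L = Z_0·(1 + Γ)/(1 − Γ) = 50·(1.53 + j0.26)/(0.47 − j0.26)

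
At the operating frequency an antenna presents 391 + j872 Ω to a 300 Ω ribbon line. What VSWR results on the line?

VSWR ≈ 8.43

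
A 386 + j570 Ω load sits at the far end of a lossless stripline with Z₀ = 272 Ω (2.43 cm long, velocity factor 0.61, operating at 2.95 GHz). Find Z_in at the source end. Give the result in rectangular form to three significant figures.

λ = v/f = 0.61·c / 2.95 GHz = 0.062 m
βl = 2π·l/λ = 2π × 0.392 = 141°
tan(βl) = tan(141°) = -0.809
Z_in = Z_0·(Z_L + jZ_0·tanβl)/(Z_0 + jZ_L·tanβl)
     = 272·(386 + j350)/(733 − j312)

Z_in ≈ 74.4 + j161 Ω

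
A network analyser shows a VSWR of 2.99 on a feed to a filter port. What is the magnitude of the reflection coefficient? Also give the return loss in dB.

|Γ| = (S − 1)/(S + 1) = (2.99 − 1)/(2.99 + 1) = 1.99/3.99
RL = −20·log₁₀|Γ| = −20·log₁₀(0.499)

|Γ| ≈ 0.499; return loss ≈ 6.04 dB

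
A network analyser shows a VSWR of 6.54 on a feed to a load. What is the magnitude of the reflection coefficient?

|Γ| ≈ 0.735

|Γ| = (S − 1)/(S + 1) = (6.54 − 1)/(6.54 + 1) = 5.54/7.54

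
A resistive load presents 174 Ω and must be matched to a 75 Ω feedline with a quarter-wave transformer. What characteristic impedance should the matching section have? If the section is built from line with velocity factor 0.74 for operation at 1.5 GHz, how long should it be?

Z_qwt ≈ 114 Ω; length ≈ 3.7 cm

Z_qwt = √(Z_0·R_L) = √(75 × 174) = √13050
λ = 0.74·c/f = 0.148 m, so l = λ/4 = 0.037 m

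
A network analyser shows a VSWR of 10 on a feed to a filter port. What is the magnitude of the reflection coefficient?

|Γ| = (S − 1)/(S + 1) = (10 − 1)/(10 + 1) = 9/11

|Γ| ≈ 0.818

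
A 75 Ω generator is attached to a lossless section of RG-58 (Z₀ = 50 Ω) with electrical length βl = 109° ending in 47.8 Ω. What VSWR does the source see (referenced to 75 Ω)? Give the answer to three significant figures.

VSWR ≈ 1.45

tan(βl) = -2.9
Z_in = Z_0·(Z_L + jZ_0·tanβl)/(Z_0 + jZ_L·tanβl) = 51.8 − j1.44 Ω
Γ_s = (Z_in − Z_s)/(Z_in + Z_s) = (-23.2 − j1.44)/(127 − j1.44), |Γ_s| = 0.183
VSWR = (1 + |Γ_s|)/(1 − |Γ_s|)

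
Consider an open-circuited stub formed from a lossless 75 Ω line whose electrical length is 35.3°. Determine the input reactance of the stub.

X_in ≈ -106 Ω (capacitive)

tan(βl) = 0.708
For an open-circuited stub, Z_in = −jZ_0·cot(βl) = −jZ_0/tan(βl)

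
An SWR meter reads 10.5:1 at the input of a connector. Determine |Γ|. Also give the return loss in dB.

|Γ| = (S − 1)/(S + 1) = (10.5 − 1)/(10.5 + 1) = 9.5/11.5
RL = −20·log₁₀|Γ| = −20·log₁₀(0.826)

|Γ| ≈ 0.826; return loss ≈ 1.66 dB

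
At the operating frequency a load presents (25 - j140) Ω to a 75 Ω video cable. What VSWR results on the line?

Γ = (Z_L − Z_0)/(Z_L + Z_0) = (-50 − j140)/(100 − j140)
|Γ| = 149/172 = 0.864
VSWR = (1 + |Γ|)/(1 − |Γ|) = 1.86/0.136

VSWR ≈ 13.7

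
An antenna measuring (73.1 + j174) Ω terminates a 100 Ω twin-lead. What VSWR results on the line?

Γ = (Z_L − Z_0)/(Z_L + Z_0) = (-26.9 + j174)/(173.1 + j174)
|Γ| = 176/245 = 0.717
VSWR = (1 + |Γ|)/(1 − |Γ|) = 1.72/0.283

VSWR ≈ 6.08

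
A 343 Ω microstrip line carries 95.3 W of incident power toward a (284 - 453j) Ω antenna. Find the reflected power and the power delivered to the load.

P_reflected ≈ 33.2 W; P_delivered ≈ 62.1 W

|Γ| = |(-59 − j453)/(627 − j453)| = 0.591
|Γ|² = 0.349
P_refl = |Γ|²·P_inc = 33.2 W, P_del = (1 − |Γ|²)·P_inc = 62.1 W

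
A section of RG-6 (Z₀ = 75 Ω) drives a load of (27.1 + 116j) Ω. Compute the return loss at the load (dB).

Γ = (-47.9 + j116)/(102.1 + j116), |Γ| = 0.812
RL = −20·log₁₀|Γ| = −20·log₁₀(0.812)

RL ≈ 1.81 dB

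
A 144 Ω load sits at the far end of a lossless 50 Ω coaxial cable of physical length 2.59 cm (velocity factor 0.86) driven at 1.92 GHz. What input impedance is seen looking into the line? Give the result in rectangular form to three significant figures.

Z_in ≈ 19.5 − j16.3 Ω

λ = v/f = 0.86·c / 1.92 GHz = 0.134 m
βl = 2π·l/λ = 2π × 0.193 = 69.4°
tan(βl) = tan(69.4°) = 2.66
Z_in = Z_0·(Z_L + jZ_0·tanβl)/(Z_0 + jZ_L·tanβl)
     = 50·(144 + j133)/(50 + j383)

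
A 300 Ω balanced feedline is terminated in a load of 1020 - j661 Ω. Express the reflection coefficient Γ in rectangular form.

Γ ≈ 0.637 − j0.182

Γ = (Z_L − Z_0)/(Z_L + Z_0) = (720 − j661)/(1320 − j661)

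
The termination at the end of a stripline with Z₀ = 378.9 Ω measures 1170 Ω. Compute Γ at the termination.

Γ = 0.511

Γ = (Z_L − Z_0)/(Z_L + Z_0) = (1170 − 378.9)/(1170 + 378.9) = 791.1/1549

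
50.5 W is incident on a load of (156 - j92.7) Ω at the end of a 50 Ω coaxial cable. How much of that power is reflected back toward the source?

|Γ| = |(106 − j92.7)/(206 − j92.7)| = 0.623
|Γ|² = 0.389
P_refl = |Γ|²·P_inc = 19.6 W, P_del = (1 − |Γ|²)·P_inc = 30.9 W

P_reflected ≈ 19.6 W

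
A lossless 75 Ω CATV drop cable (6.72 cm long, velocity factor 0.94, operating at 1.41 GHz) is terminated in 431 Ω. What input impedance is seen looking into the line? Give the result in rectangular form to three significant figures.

λ = v/f = 0.94·c / 1.41 GHz = 0.2 m
βl = 2π·l/λ = 2π × 0.336 = 121°
tan(βl) = tan(121°) = -1.67
Z_in = Z_0·(Z_L + jZ_0·tanβl)/(Z_0 + jZ_L·tanβl)
     = 75·(431 − j125)/(75 − j718)

Z_in ≈ 17.6 + j43.2 Ω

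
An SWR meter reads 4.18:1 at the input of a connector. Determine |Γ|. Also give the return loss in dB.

|Γ| ≈ 0.614; return loss ≈ 4.24 dB

|Γ| = (S − 1)/(S + 1) = (4.18 − 1)/(4.18 + 1) = 3.18/5.18
RL = −20·log₁₀|Γ| = −20·log₁₀(0.614)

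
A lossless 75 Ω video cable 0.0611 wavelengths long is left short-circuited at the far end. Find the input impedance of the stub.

βl = 2π × 0.0611 = 22°
tan(βl) = 0.404
For a short-circuited stub, Z_in = jZ_0·tan(βl)

Z_in ≈ +j30.3 Ω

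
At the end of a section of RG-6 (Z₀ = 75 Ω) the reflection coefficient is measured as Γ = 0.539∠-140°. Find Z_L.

Z_L ≈ 25.1 − j24.6 Ω

Z_L = Z_0·(1 + Γ)/(1 − Γ) = 75·(0.587 − j0.346)/(1.41 + j0.346)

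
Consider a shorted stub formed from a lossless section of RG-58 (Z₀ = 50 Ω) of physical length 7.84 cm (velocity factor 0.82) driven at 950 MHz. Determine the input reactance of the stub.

X_in ≈ -145 Ω (capacitive)

λ = v/f = 0.82·c / 950 MHz = 0.259 m
βl = 2π·l/λ = 2π × 0.303 = 109°
tan(βl) = -2.91
For a shorted stub, Z_in = jZ_0·tan(βl)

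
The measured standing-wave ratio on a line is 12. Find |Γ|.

|Γ| = (S − 1)/(S + 1) = (12 − 1)/(12 + 1) = 11/13

|Γ| ≈ 0.846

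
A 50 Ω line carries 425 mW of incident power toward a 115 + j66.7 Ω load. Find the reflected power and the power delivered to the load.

P_reflected ≈ 116 mW; P_delivered ≈ 309 mW

|Γ| = |(65 + j66.7)/(165 + j66.7)| = 0.523
|Γ|² = 0.274
P_refl = |Γ|²·P_inc = 116 mW, P_del = (1 − |Γ|²)·P_inc = 309 mW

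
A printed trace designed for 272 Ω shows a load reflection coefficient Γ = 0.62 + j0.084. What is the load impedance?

Z_L = Z_0·(1 + Γ)/(1 − Γ) = 272·(1.62 + j0.084)/(0.38 − j0.084)

Z_L ≈ 1090 + j302 Ω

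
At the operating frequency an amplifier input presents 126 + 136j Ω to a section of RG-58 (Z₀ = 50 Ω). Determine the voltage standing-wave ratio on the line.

VSWR ≈ 5.68

Γ = (Z_L − Z_0)/(Z_L + Z_0) = (76 + j136)/(176 + j136)
|Γ| = 156/222 = 0.7
VSWR = (1 + |Γ|)/(1 − |Γ|) = 1.7/0.3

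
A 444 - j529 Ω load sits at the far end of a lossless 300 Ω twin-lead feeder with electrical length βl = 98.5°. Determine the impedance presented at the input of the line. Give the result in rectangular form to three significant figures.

Z_in ≈ 94.7 + j148 Ω

tan(βl) = tan(98.5°) = -6.69
Z_in = Z_0·(Z_L + jZ_0·tanβl)/(Z_0 + jZ_L·tanβl)
     = 300·(444 − j2540)/(-3240 − j2970)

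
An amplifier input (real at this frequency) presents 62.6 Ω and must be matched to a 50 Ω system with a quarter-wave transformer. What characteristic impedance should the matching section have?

Z_qwt ≈ 55.9 Ω

Z_qwt = √(Z_0·R_L) = √(50 × 62.6) = √3130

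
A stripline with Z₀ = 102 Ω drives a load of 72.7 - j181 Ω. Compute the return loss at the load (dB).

RL ≈ 2.75 dB

Γ = (-29.3 − j181)/(174.7 − j181), |Γ| = 0.729
RL = −20·log₁₀|Γ| = −20·log₁₀(0.729)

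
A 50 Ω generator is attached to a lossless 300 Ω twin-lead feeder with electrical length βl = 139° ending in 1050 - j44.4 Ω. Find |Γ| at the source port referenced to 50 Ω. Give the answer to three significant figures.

|Γ| ≈ 0.859

tan(βl) = -0.869
Z_in = Z_0·(Z_L + jZ_0·tanβl)/(Z_0 + jZ_L·tanβl) = 184 + j292 Ω
Γ_s = (Z_in − Z_s)/(Z_in + Z_s) = (134 + j292)/(234 + j292), |Γ_s| = 0.859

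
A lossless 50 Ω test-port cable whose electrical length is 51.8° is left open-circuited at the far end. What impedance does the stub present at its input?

tan(βl) = 1.27
For an open-circuited stub, Z_in = −jZ_0·cot(βl) = −jZ_0/tan(βl)

Z_in ≈ −j39.3 Ω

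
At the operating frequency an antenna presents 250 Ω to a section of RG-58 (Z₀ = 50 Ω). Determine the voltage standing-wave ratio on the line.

VSWR ≈ 5

Γ = (250 − 50)/(250 + 50) = 0.667
VSWR = (1 + 0.667)/(1 − 0.667)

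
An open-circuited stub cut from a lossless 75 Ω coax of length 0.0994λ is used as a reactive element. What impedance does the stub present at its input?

βl = 2π × 0.0994 = 35.8°
tan(βl) = 0.721
For an open-circuited stub, Z_in = −jZ_0·cot(βl) = −jZ_0/tan(βl)

Z_in ≈ −j104 Ω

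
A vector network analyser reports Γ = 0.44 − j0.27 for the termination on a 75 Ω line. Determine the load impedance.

Z_L ≈ 142 − j105 Ω

Z_L = Z_0·(1 + Γ)/(1 − Γ) = 75·(1.44 − j0.27)/(0.56 + j0.27)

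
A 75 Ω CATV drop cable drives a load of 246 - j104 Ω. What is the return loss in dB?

Γ = (171 − j104)/(321 − j104), |Γ| = 0.593
RL = −20·log₁₀|Γ| = −20·log₁₀(0.593)

RL ≈ 4.54 dB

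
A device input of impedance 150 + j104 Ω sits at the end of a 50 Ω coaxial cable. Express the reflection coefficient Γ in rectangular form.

Γ = (Z_L − Z_0)/(Z_L + Z_0) = (100 + j104)/(200 + j104)

Γ ≈ 0.606 + j0.205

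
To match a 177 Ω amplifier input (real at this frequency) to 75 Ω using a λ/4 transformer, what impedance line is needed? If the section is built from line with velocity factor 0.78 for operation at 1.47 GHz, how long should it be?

Z_qwt = √(Z_0·R_L) = √(75 × 177) = √13280
λ = 0.78·c/f = 0.159 m, so l = λ/4 = 0.0398 m

Z_qwt ≈ 115 Ω; length ≈ 3.98 cm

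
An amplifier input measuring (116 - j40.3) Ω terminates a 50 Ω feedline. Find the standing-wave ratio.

Γ = (Z_L − Z_0)/(Z_L + Z_0) = (66 − j40.3)/(166 − j40.3)
|Γ| = 77.3/171 = 0.453
VSWR = (1 + |Γ|)/(1 − |Γ|) = 1.45/0.547

VSWR ≈ 2.65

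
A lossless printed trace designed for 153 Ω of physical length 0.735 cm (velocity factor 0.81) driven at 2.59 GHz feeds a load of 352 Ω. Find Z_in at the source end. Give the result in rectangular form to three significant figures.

Z_in ≈ 180 − j140 Ω

λ = v/f = 0.81·c / 2.59 GHz = 0.0938 m
βl = 2π·l/λ = 2π × 0.0783 = 28.2°
tan(βl) = tan(28.2°) = 0.536
Z_in = Z_0·(Z_L + jZ_0·tanβl)/(Z_0 + jZ_L·tanβl)
     = 153·(352 + j82)/(153 + j189)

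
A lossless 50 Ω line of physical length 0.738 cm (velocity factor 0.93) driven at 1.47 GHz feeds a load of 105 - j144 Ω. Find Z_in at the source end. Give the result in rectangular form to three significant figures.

λ = v/f = 0.93·c / 1.47 GHz = 0.19 m
βl = 2π·l/λ = 2π × 0.0389 = 14°
tan(βl) = tan(14°) = 0.249
Z_in = Z_0·(Z_L + jZ_0·tanβl)/(Z_0 + jZ_L·tanβl)
     = 50·(105 − j132)/(85.9 + j26.2)

Z_in ≈ 34.6 − j87.1 Ω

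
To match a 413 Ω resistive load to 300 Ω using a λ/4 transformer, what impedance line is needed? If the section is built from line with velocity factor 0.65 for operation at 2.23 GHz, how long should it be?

Z_qwt = √(Z_0·R_L) = √(300 × 413) = √123900
λ = 0.65·c/f = 0.0874 m, so l = λ/4 = 0.0219 m

Z_qwt ≈ 352 Ω; length ≈ 2.19 cm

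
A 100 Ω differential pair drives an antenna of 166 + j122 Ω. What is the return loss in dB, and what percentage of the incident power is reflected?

Γ = (66 + j122)/(266 + j122), |Γ| = 0.474
RL = −20·log₁₀(0.474) = 6.48 dB
P_refl/P_inc = |Γ|² = 0.225

RL ≈ 6.48 dB; 22.5% of incident power reflected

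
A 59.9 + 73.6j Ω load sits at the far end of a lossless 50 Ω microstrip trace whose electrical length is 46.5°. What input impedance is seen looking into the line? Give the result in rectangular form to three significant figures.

tan(βl) = tan(46.5°) = 1.05
Z_in = Z_0·(Z_L + jZ_0·tanβl)/(Z_0 + jZ_L·tanβl)
     = 50·(59.9 + j126)/(-27.6 + j63.1)

Z_in ≈ 66.6 − j76.5 Ω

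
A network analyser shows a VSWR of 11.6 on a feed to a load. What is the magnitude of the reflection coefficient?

|Γ| ≈ 0.841

|Γ| = (S − 1)/(S + 1) = (11.6 − 1)/(11.6 + 1) = 10.6/12.6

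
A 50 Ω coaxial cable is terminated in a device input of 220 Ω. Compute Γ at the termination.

Γ = 0.63

Γ = (Z_L − Z_0)/(Z_L + Z_0) = (220 − 50)/(220 + 50) = 170/270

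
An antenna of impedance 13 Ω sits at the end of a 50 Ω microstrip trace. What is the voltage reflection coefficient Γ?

Γ = -0.587

Γ = (Z_L − Z_0)/(Z_L + Z_0) = (13 − 50)/(13 + 50) = -37/63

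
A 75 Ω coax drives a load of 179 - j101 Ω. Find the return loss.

RL ≈ 5.51 dB

Γ = (104 − j101)/(254 − j101), |Γ| = 0.53
RL = −20·log₁₀|Γ| = −20·log₁₀(0.53)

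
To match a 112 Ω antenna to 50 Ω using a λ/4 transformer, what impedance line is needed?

Z_qwt ≈ 74.8 Ω

Z_qwt = √(Z_0·R_L) = √(50 × 112) = √5600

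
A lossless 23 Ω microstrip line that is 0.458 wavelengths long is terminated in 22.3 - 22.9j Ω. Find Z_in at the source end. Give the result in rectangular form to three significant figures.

βl = 2π × 0.458 = 165°
tan(βl) = tan(165°) = -0.27
Z_in = Z_0·(Z_L + jZ_0·tanβl)/(Z_0 + jZ_L·tanβl)
     = 23·(22.3 − j29.1)/(16.8 − j6.03)

Z_in ≈ 39.7 − j25.6 Ω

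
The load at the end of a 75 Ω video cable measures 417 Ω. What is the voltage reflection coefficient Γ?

Γ = (Z_L − Z_0)/(Z_L + Z_0) = (417 − 75)/(417 + 75) = 342/492

Γ = 0.695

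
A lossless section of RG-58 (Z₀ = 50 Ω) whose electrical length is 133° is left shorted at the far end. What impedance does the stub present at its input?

Z_in ≈ −j53.6 Ω

tan(βl) = -1.07
For a shorted stub, Z_in = jZ_0·tan(βl)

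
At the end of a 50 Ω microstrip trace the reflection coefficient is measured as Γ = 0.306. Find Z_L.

Z_L ≈ 94.1 Ω

Z_L = Z_0·(1 + Γ)/(1 − Γ) = 50·(1.31)/(0.694)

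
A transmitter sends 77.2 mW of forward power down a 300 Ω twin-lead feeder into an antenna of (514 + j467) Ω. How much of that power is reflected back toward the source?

P_reflected ≈ 23.1 mW

|Γ| = |(214 + j467)/(814 + j467)| = 0.547
|Γ|² = 0.3
P_refl = |Γ|²·P_inc = 23.1 mW, P_del = (1 − |Γ|²)·P_inc = 54.1 mW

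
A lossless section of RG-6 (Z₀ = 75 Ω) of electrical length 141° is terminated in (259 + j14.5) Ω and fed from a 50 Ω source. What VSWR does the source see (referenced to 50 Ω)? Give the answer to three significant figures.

tan(βl) = -0.81
Z_in = Z_0·(Z_L + jZ_0·tanβl)/(Z_0 + jZ_L·tanβl) = 46.8 + j73.3 Ω
Γ_s = (Z_in − Z_s)/(Z_in + Z_s) = (-3.17 + j73.3)/(96.8 + j73.3), |Γ_s| = 0.604
VSWR = (1 + |Γ_s|)/(1 − |Γ_s|)

VSWR ≈ 4.05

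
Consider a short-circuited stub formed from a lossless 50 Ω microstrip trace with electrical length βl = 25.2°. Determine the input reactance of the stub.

tan(βl) = 0.471
For a short-circuited stub, Z_in = jZ_0·tan(βl)

X_in ≈ 23.5 Ω (inductive)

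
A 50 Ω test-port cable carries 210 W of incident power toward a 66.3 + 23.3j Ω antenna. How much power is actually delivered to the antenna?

P_delivered ≈ 198 W

|Γ| = |(16.3 + j23.3)/(116.3 + j23.3)| = 0.24
|Γ|² = 0.0575
P_refl = |Γ|²·P_inc = 12.1 W, P_del = (1 − |Γ|²)·P_inc = 198 W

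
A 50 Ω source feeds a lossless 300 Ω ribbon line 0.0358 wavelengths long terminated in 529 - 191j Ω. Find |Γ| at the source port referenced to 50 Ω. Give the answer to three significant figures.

|Γ| ≈ 0.828

βl = 2π × 0.0358 = 12.9°
tan(βl) = 0.229
Z_in = Z_0·(Z_L + jZ_0·tanβl)/(Z_0 + jZ_L·tanβl) = 377 − j240 Ω
Γ_s = (Z_in − Z_s)/(Z_in + Z_s) = (327 − j240)/(427 − j240), |Γ_s| = 0.828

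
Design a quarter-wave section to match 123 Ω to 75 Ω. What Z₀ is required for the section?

Z_qwt ≈ 96 Ω

Z_qwt = √(Z_0·R_L) = √(75 × 123) = √9225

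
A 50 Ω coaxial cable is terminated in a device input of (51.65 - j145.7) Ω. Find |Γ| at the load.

|Γ| ≈ 0.82

Γ = (Z_L − Z_0)/(Z_L + Z_0) = (1.65 − j145.7)/(101.7 − j145.7)
|Γ| = 146/178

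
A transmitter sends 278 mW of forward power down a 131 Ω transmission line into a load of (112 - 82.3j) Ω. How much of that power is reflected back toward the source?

|Γ| = |(-19 − j82.3)/(243 − j82.3)| = 0.329
|Γ|² = 0.108
P_refl = |Γ|²·P_inc = 30.1 mW, P_del = (1 − |Γ|²)·P_inc = 248 mW

P_reflected ≈ 30.1 mW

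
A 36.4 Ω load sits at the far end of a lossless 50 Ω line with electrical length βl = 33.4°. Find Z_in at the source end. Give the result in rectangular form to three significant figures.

Z_in ≈ 42.4 + j12.6 Ω

tan(βl) = tan(33.4°) = 0.659
Z_in = Z_0·(Z_L + jZ_0·tanβl)/(Z_0 + jZ_L·tanβl)
     = 50·(36.4 + j33)/(50 + j24)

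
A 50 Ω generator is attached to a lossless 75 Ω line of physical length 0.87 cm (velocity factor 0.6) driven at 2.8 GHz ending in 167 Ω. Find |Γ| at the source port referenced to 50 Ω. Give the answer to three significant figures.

|Γ| ≈ 0.409

λ = v/f = 0.6·c / 2.8 GHz = 0.0643 m
βl = 2π·l/λ = 2π × 0.135 = 48.7°
tan(βl) = 1.14
Z_in = Z_0·(Z_L + jZ_0·tanβl)/(Z_0 + jZ_L·tanβl) = 51.6 − j45.5 Ω
Γ_s = (Z_in − Z_s)/(Z_in + Z_s) = (1.62 − j45.5)/(102 − j45.5), |Γ_s| = 0.409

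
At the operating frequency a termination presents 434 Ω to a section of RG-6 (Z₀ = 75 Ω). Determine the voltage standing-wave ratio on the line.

Γ = (434 − 75)/(434 + 75) = 0.705
VSWR = (1 + 0.705)/(1 − 0.705)

VSWR ≈ 5.79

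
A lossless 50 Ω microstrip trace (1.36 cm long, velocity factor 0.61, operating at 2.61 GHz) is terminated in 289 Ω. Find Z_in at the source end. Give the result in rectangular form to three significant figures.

Z_in ≈ 9.78 − j17.7 Ω

λ = v/f = 0.61·c / 2.61 GHz = 0.0701 m
βl = 2π·l/λ = 2π × 0.194 = 69.8°
tan(βl) = tan(69.8°) = 2.72
Z_in = Z_0·(Z_L + jZ_0·tanβl)/(Z_0 + jZ_L·tanβl)
     = 50·(289 + j136)/(50 + j787)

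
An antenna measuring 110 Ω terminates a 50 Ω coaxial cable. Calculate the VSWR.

VSWR ≈ 2.2

Γ = (110 − 50)/(110 + 50) = 0.375
VSWR = (1 + 0.375)/(1 − 0.375)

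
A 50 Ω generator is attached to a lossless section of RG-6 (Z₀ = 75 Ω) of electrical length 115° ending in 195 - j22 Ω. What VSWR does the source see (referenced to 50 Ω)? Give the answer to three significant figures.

tan(βl) = -2.14
Z_in = Z_0·(Z_L + jZ_0·tanβl)/(Z_0 + jZ_L·tanβl) = 35 + j32.6 Ω
Γ_s = (Z_in − Z_s)/(Z_in + Z_s) = (-15 + j32.6)/(85 + j32.6), |Γ_s| = 0.395
VSWR = (1 + |Γ_s|)/(1 − |Γ_s|)

VSWR ≈ 2.31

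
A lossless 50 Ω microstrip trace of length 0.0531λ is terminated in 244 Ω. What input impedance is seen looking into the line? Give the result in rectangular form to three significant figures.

Z_in ≈ 70.8 − j102 Ω

βl = 2π × 0.0531 = 19.1°
tan(βl) = tan(19.1°) = 0.347
Z_in = Z_0·(Z_L + jZ_0·tanβl)/(Z_0 + jZ_L·tanβl)
     = 50·(244 + j17.3)/(50 + j84.6)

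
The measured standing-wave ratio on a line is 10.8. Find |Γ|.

|Γ| ≈ 0.831

|Γ| = (S − 1)/(S + 1) = (10.8 − 1)/(10.8 + 1) = 9.8/11.8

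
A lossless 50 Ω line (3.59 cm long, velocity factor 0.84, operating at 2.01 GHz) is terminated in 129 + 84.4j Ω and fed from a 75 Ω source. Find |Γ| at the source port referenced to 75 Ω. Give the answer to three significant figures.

λ = v/f = 0.84·c / 2.01 GHz = 0.125 m
βl = 2π·l/λ = 2π × 0.286 = 103°
tan(βl) = -4.3
Z_in = Z_0·(Z_L + jZ_0·tanβl)/(Z_0 + jZ_L·tanβl) = 13.1 + j1.84 Ω
Γ_s = (Z_in − Z_s)/(Z_in + Z_s) = (-61.9 + j1.84)/(88.1 + j1.84), |Γ_s| = 0.702

|Γ| ≈ 0.702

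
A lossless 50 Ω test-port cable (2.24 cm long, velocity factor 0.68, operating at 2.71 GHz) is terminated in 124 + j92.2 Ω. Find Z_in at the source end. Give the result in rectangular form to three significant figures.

λ = v/f = 0.68·c / 2.71 GHz = 0.0753 m
βl = 2π·l/λ = 2π × 0.298 = 107°
tan(βl) = tan(107°) = -3.25
Z_in = Z_0·(Z_L + jZ_0·tanβl)/(Z_0 + jZ_L·tanβl)
     = 50·(124 − j70.1)/(349 − j402)

Z_in ≈ 12.6 + j4.48 Ω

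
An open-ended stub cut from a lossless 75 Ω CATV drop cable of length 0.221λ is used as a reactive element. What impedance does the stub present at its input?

βl = 2π × 0.221 = 79.6°
tan(βl) = 5.43
For an open-ended stub, Z_in = −jZ_0·cot(βl) = −jZ_0/tan(βl)

Z_in ≈ −j13.8 Ω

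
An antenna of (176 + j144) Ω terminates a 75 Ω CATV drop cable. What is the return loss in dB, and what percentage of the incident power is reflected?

Γ = (101 + j144)/(251 + j144), |Γ| = 0.608
RL = −20·log₁₀(0.608) = 4.32 dB
P_refl/P_inc = |Γ|² = 0.369

RL ≈ 4.32 dB; 36.9% of incident power reflected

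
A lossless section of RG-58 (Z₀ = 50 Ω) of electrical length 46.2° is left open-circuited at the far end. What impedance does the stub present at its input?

Z_in ≈ −j47.9 Ω

tan(βl) = 1.04
For an open-circuited stub, Z_in = −jZ_0·cot(βl) = −jZ_0/tan(βl)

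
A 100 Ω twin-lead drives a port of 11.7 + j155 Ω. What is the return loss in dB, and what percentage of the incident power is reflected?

Γ = (-88.3 + j155)/(111.7 + j155), |Γ| = 0.934
RL = −20·log₁₀(0.934) = 0.596 dB
P_refl/P_inc = |Γ|² = 0.872

RL ≈ 0.596 dB; 87.2% of incident power reflected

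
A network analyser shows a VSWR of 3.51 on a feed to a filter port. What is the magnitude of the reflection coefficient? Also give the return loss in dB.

|Γ| ≈ 0.557; return loss ≈ 5.09 dB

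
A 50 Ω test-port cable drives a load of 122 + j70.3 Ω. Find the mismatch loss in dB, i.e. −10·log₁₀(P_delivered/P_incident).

mismatch loss ≈ 1.51 dB

Γ = (72 + j70.3)/(172 + j70.3), |Γ| = 0.542
|Γ|² = 0.293, so P_del/P_inc = 1 − |Γ|² = 0.707
ML = −10·log₁₀(1 − |Γ|²)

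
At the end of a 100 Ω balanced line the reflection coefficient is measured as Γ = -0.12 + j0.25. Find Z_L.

Z_L ≈ 70.1 + j38 Ω

Z_L = Z_0·(1 + Γ)/(1 − Γ) = 100·(0.88 + j0.25)/(1.12 − j0.25)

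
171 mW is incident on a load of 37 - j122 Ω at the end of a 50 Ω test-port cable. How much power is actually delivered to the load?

|Γ| = |(-13 − j122)/(87 − j122)| = 0.819
|Γ|² = 0.67
P_refl = |Γ|²·P_inc = 115 mW, P_del = (1 − |Γ|²)·P_inc = 56.4 mW

P_delivered ≈ 56.4 mW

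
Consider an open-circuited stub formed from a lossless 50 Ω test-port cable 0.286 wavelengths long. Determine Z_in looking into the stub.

Z_in ≈ +j11.5 Ω

βl = 2π × 0.286 = 103°
tan(βl) = -4.35
For an open-circuited stub, Z_in = −jZ_0·cot(βl) = −jZ_0/tan(βl)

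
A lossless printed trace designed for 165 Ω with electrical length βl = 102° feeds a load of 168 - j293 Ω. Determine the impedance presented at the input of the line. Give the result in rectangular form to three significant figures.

tan(βl) = tan(102°) = -4.7
Z_in = Z_0·(Z_L + jZ_0·tanβl)/(Z_0 + jZ_L·tanβl)
     = 165·(168 − j1070)/(-1210 − j790)

Z_in ≈ 50.5 + j113 Ω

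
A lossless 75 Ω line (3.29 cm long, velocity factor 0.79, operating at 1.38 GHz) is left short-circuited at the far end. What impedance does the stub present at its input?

λ = v/f = 0.79·c / 1.38 GHz = 0.172 m
βl = 2π·l/λ = 2π × 0.192 = 69°
tan(βl) = 2.6
For a short-circuited stub, Z_in = jZ_0·tan(βl)

Z_in ≈ +j195 Ω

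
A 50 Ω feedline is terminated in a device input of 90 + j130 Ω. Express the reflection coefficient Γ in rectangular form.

Γ ≈ 0.616 + j0.356

Γ = (Z_L − Z_0)/(Z_L + Z_0) = (40 + j130)/(140 + j130)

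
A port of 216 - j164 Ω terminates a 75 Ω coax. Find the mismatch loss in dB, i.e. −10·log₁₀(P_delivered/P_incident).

Γ = (141 − j164)/(291 − j164), |Γ| = 0.647
|Γ|² = 0.419, so P_del/P_inc = 1 − |Γ|² = 0.581
ML = −10·log₁₀(1 − |Γ|²)

mismatch loss ≈ 2.36 dB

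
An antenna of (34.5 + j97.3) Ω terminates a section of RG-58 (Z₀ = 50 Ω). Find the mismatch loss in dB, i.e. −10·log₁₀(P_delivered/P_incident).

mismatch loss ≈ 3.81 dB

Γ = (-15.5 + j97.3)/(84.5 + j97.3), |Γ| = 0.765
|Γ|² = 0.585, so P_del/P_inc = 1 − |Γ|² = 0.415
ML = −10·log₁₀(1 − |Γ|²)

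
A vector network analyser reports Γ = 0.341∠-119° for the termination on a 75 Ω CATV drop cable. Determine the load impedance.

Z_L = Z_0·(1 + Γ)/(1 − Γ) = 75·(0.835 − j0.298)/(1.17 + j0.298)

Z_L ≈ 45.8 − j30.9 Ω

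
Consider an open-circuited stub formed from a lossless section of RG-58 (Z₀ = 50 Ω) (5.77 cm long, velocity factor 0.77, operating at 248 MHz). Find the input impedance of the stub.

λ = v/f = 0.77·c / 248 MHz = 0.931 m
βl = 2π·l/λ = 2π × 0.0619 = 22.3°
tan(βl) = 0.41
For an open-circuited stub, Z_in = −jZ_0·cot(βl) = −jZ_0/tan(βl)

Z_in ≈ −j122 Ω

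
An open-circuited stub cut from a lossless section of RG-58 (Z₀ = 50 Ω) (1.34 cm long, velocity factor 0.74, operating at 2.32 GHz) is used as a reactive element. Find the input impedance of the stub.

Z_in ≈ −j41.3 Ω

λ = v/f = 0.74·c / 2.32 GHz = 0.0957 m
βl = 2π·l/λ = 2π × 0.14 = 50.4°
tan(βl) = 1.21
For an open-circuited stub, Z_in = −jZ_0·cot(βl) = −jZ_0/tan(βl)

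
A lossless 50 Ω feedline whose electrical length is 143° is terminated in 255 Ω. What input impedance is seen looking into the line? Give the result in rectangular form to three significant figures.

Z_in ≈ 25.4 + j59.8 Ω

tan(βl) = tan(143°) = -0.754
Z_in = Z_0·(Z_L + jZ_0·tanβl)/(Z_0 + jZ_L·tanβl)
     = 50·(255 − j37.7)/(50 − j192)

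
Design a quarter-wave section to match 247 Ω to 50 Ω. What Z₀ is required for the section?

Z_qwt = √(Z_0·R_L) = √(50 × 247) = √12350

Z_qwt ≈ 111 Ω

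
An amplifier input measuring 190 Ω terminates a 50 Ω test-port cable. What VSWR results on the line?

Γ = (190 − 50)/(190 + 50) = 0.583
VSWR = (1 + 0.583)/(1 − 0.583)

VSWR ≈ 3.8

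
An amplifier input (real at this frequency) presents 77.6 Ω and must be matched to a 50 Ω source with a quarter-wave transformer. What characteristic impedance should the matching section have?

Z_qwt = √(Z_0·R_L) = √(50 × 77.6) = √3880

Z_qwt ≈ 62.3 Ω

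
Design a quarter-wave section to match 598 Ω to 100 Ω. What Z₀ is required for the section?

Z_qwt ≈ 245 Ω

Z_qwt = √(Z_0·R_L) = √(100 × 598) = √59800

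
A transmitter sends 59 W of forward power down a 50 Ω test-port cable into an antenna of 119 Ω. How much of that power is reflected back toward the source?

P_reflected ≈ 9.84 W

Γ = (119 − 50)/(119 + 50) = 0.408
|Γ|² = 0.167
P_refl = |Γ|²·P_inc = 9.84 W, P_del = (1 − |Γ|²)·P_inc = 49.2 W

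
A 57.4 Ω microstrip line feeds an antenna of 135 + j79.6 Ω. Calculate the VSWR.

Γ = (Z_L − Z_0)/(Z_L + Z_0) = (77.6 + j79.6)/(192.4 + j79.6)
|Γ| = 111/208 = 0.534
VSWR = (1 + |Γ|)/(1 − |Γ|) = 1.53/0.466

VSWR ≈ 3.29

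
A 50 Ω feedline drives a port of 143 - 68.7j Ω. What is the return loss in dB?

Γ = (93 − j68.7)/(193 − j68.7), |Γ| = 0.564
RL = −20·log₁₀|Γ| = −20·log₁₀(0.564)

RL ≈ 4.97 dB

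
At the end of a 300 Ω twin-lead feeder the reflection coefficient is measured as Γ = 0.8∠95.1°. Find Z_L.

Z_L ≈ 60.6 + j268 Ω

Z_L = Z_0·(1 + Γ)/(1 − Γ) = 300·(0.929 + j0.797)/(1.07 − j0.797)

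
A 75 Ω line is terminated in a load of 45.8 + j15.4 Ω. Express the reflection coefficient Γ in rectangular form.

Γ ≈ -0.222 + j0.156

Γ = (Z_L − Z_0)/(Z_L + Z_0) = (-29.2 + j15.4)/(120.8 + j15.4)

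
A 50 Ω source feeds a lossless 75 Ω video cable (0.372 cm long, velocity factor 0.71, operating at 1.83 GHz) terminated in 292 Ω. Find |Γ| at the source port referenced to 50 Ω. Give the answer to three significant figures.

λ = v/f = 0.71·c / 1.83 GHz = 0.116 m
βl = 2π·l/λ = 2π × 0.032 = 11.5°
tan(βl) = 0.204
Z_in = Z_0·(Z_L + jZ_0·tanβl)/(Z_0 + jZ_L·tanβl) = 187 − j133 Ω
Γ_s = (Z_in − Z_s)/(Z_in + Z_s) = (137 − j133)/(237 − j133), |Γ_s| = 0.702

|Γ| ≈ 0.702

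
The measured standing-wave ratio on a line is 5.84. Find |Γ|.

|Γ| = (S − 1)/(S + 1) = (5.84 − 1)/(5.84 + 1) = 4.84/6.84

|Γ| ≈ 0.708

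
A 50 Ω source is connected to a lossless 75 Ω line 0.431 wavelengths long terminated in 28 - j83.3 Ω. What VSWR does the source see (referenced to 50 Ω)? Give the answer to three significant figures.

βl = 2π × 0.431 = 155°
tan(βl) = -0.463
Z_in = Z_0·(Z_L + jZ_0·tanβl)/(Z_0 + jZ_L·tanβl) = 128 − j197 Ω
Γ_s = (Z_in − Z_s)/(Z_in + Z_s) = (77.9 − j197)/(178 − j197), |Γ_s| = 0.799
VSWR = (1 + |Γ_s|)/(1 − |Γ_s|)

VSWR ≈ 8.93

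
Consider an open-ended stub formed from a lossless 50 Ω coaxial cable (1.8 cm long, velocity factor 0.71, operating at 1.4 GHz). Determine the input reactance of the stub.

X_in ≈ -54.4 Ω (capacitive)

λ = v/f = 0.71·c / 1.4 GHz = 0.152 m
βl = 2π·l/λ = 2π × 0.118 = 42.6°
tan(βl) = 0.919
For an open-ended stub, Z_in = −jZ_0·cot(βl) = −jZ_0/tan(βl)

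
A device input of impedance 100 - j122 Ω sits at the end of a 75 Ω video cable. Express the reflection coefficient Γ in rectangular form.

Γ = (Z_L − Z_0)/(Z_L + Z_0) = (25 − j122)/(175 − j122)

Γ ≈ 0.423 − j0.402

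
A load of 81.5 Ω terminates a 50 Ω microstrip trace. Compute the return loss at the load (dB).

Γ = (81.5 − 50)/(81.5 + 50) = 0.24
RL = −20·log₁₀|Γ| = −20·log₁₀(0.24)

RL ≈ 12.4 dB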